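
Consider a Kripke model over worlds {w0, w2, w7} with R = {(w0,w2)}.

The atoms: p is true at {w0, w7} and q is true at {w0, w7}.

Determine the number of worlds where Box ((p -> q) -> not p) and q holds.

w0: Box ((p -> q) -> not p) is T, q is T. ✓
w2: Box ((p -> q) -> not p) is T, q is F. ✗
w7: Box ((p -> q) -> not p) is T, q is T. ✓
Satisfying worlds: {w0, w7}.

2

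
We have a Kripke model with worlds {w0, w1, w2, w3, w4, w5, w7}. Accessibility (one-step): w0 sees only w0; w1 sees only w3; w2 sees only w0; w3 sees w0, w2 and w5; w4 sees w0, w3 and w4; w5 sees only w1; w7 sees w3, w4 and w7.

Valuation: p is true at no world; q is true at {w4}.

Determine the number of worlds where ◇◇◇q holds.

2

w0: successors {w0}; ◇◇q there: w0:F. ✗
w1: successors {w3}; ◇◇q there: w3:F. ✗
w2: successors {w0}; ◇◇q there: w0:F. ✗
w3: successors {w0, w2, w5}; ◇◇q there: w0:F, w2:F, w5:F. ✗
w4: successors {w0, w3, w4}; ◇◇q there: w0:F, w3:F, w4:T. ✓
w5: successors {w1}; ◇◇q there: w1:F. ✗
w7: successors {w3, w4, w7}; ◇◇q there: w3:F, w4:T, w7:T. ✓
Satisfying worlds: {w4, w7}.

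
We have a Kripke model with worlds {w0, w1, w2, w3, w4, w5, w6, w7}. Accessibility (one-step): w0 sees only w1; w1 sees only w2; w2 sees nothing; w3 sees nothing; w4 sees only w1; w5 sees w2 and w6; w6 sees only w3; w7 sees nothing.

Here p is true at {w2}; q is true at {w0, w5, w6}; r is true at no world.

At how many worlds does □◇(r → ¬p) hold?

5

w0: successors {w1}; ◇(r → ¬p) there: w1:T. ✓
w1: successors {w2}; ◇(r → ¬p) there: w2:F. ✗
w2: no successors, so □◇(r → ¬p) holds vacuously. ✓
w3: no successors, so □◇(r → ¬p) holds vacuously. ✓
w4: successors {w1}; ◇(r → ¬p) there: w1:T. ✓
w5: successors {w2, w6}; ◇(r → ¬p) there: w2:F, w6:T. ✗
w6: successors {w3}; ◇(r → ¬p) there: w3:F. ✗
w7: no successors, so □◇(r → ¬p) holds vacuously. ✓
Satisfying worlds: {w0, w2, w3, w4, w7}.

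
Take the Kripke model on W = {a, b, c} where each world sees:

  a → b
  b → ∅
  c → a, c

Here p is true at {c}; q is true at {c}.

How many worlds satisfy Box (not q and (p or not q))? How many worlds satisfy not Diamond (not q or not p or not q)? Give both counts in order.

2 and 1

For Box (not q and (p or not q)):
a: successors {b}; not q and (p or not q) there: b:T. ✓
b: no successors, so Box (not q and (p or not q)) holds vacuously. ✓
c: successors {a, c}; not q and (p or not q) there: a:T, c:F. ✗
— 2 worlds.
For not Diamond (not q or not p or not q):
a: Diamond (not q or not p or not q) is T. ✗
b: Diamond (not q or not p or not q) is F. ✓
c: Diamond (not q or not p or not q) is T. ✗
— 1 world.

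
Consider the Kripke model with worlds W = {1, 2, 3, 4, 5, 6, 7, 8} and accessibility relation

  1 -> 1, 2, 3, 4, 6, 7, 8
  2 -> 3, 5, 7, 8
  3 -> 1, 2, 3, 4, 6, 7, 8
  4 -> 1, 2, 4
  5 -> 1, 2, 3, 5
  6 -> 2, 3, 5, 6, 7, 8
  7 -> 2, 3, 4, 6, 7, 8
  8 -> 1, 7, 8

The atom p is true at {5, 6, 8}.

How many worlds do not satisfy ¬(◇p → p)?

4

1: ◇p → p is F. ✓
2: ◇p → p is F. ✓
3: ◇p → p is F. ✓
4: ◇p → p is T. ✗
5: ◇p → p is T. ✗
6: ◇p → p is T. ✗
7: ◇p → p is F. ✓
8: ◇p → p is T. ✗
Satisfying worlds: {1, 2, 3, 7}.
So ¬(◇p → p) fails at the other 4 worlds.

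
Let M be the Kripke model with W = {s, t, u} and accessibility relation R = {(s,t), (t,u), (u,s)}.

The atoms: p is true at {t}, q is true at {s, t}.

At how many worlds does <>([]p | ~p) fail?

s: successors {t}; []p | ~p there: t:F. ✗
t: successors {u}; []p | ~p there: u:T. ✓
u: successors {s}; []p | ~p there: s:T. ✓
Satisfying worlds: {t, u}.
So <>([]p | ~p) fails at the other 1 world.

1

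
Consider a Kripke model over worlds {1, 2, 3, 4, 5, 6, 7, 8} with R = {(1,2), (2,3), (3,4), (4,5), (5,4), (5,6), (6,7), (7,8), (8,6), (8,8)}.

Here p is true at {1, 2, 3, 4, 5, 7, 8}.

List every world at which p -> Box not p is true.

{6}

1: p is T, Box not p is F. ✗
2: p is T, Box not p is F. ✗
3: p is T, Box not p is F. ✗
4: p is T, Box not p is F. ✗
5: p is T, Box not p is F. ✗
6: p is F, Box not p is F. ✓
7: p is T, Box not p is F. ✗
8: p is T, Box not p is F. ✗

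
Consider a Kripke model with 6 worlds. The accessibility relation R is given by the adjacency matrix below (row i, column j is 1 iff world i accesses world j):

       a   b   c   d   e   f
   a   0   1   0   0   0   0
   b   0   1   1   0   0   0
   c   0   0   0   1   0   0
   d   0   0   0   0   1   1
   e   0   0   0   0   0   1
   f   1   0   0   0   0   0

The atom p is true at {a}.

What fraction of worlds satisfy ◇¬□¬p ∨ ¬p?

a: ◇¬□¬p is F, ¬p is F. ✗
b: ◇¬□¬p is F, ¬p is T. ✓
c: ◇¬□¬p is F, ¬p is T. ✓
d: ◇¬□¬p is T, ¬p is T. ✓
e: ◇¬□¬p is T, ¬p is T. ✓
f: ◇¬□¬p is F, ¬p is T. ✓
That's 5 of 6 worlds, so 5/6.

5/6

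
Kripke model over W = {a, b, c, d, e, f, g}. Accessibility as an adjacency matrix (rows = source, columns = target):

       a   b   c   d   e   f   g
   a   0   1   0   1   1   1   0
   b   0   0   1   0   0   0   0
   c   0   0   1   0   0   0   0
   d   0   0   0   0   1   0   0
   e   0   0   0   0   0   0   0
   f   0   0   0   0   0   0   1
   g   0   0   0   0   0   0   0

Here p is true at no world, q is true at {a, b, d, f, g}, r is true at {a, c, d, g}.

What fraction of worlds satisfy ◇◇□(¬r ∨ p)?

a: successors {b, d, e, f}; ◇□(¬r ∨ p) there: b:F, d:T, e:F, f:T. ✓
b: successors {c}; ◇□(¬r ∨ p) there: c:F. ✗
c: successors {c}; ◇□(¬r ∨ p) there: c:F. ✗
d: successors {e}; ◇□(¬r ∨ p) there: e:F. ✗
e: no successors, so ◇◇□(¬r ∨ p) fails. ✗
f: successors {g}; ◇□(¬r ∨ p) there: g:F. ✗
g: no successors, so ◇◇□(¬r ∨ p) fails. ✗
That's 1 of 7 worlds, so 1/7.

1/7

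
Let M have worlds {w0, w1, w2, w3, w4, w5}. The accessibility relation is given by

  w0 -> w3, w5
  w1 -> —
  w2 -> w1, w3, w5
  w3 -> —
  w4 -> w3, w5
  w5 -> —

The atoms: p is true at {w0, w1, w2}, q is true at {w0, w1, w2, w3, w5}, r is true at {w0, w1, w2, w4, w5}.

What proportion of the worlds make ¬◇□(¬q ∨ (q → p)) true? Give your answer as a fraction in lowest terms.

w0: ◇□(¬q ∨ (q → p)) is T. ✗
w1: ◇□(¬q ∨ (q → p)) is F. ✓
w2: ◇□(¬q ∨ (q → p)) is T. ✗
w3: ◇□(¬q ∨ (q → p)) is F. ✓
w4: ◇□(¬q ∨ (q → p)) is T. ✗
w5: ◇□(¬q ∨ (q → p)) is F. ✓
That's 3 of 6 worlds, so 3/6 = 1/2.

1/2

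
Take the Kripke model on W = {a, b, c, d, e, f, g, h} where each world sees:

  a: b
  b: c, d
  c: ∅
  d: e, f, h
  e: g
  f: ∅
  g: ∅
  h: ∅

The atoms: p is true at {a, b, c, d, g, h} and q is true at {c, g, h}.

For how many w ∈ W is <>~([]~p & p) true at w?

a: successors {b}; ~([]~p & p) there: b:T. ✓
b: successors {c, d}; ~([]~p & p) there: c:F, d:T. ✓
c: no successors, so <>~([]~p & p) fails. ✗
d: successors {e, f, h}; ~([]~p & p) there: e:T, f:T, h:F. ✓
e: successors {g}; ~([]~p & p) there: g:F. ✗
f: no successors, so <>~([]~p & p) fails. ✗
g: no successors, so <>~([]~p & p) fails. ✗
h: no successors, so <>~([]~p & p) fails. ✗
Satisfying worlds: {a, b, d}.

3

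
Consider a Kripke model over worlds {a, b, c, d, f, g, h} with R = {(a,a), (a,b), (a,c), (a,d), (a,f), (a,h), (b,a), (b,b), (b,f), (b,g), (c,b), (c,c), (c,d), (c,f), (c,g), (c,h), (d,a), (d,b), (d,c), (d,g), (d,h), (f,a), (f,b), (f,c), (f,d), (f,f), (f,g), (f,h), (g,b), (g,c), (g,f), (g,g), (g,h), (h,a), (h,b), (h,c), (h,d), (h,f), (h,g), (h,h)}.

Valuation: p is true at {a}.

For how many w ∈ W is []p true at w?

a: successors {a, b, c, d, f, h}; p there: a:T, b:F, c:F, d:F, f:F, h:F. ✗
b: successors {a, b, f, g}; p there: a:T, b:F, f:F, g:F. ✗
c: successors {b, c, d, f, g, h}; p there: b:F, c:F, d:F, f:F, g:F, h:F. ✗
d: successors {a, b, c, g, h}; p there: a:T, b:F, c:F, g:F, h:F. ✗
f: successors {a, b, c, d, f, g, h}; p there: a:T, b:F, c:F, d:F, f:F, g:F, h:F. ✗
g: successors {b, c, f, g, h}; p there: b:F, c:F, f:F, g:F, h:F. ✗
h: successors {a, b, c, d, f, g, h}; p there: a:T, b:F, c:F, d:F, f:F, g:F, h:F. ✗
Satisfying worlds: ∅.

0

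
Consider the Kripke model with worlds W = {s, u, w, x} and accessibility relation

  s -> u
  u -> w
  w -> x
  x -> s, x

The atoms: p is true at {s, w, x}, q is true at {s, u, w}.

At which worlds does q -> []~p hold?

s: q is T, []~p is T. ✓
u: q is T, []~p is F. ✗
w: q is T, []~p is F. ✗
x: q is F, []~p is F. ✓

{s, x}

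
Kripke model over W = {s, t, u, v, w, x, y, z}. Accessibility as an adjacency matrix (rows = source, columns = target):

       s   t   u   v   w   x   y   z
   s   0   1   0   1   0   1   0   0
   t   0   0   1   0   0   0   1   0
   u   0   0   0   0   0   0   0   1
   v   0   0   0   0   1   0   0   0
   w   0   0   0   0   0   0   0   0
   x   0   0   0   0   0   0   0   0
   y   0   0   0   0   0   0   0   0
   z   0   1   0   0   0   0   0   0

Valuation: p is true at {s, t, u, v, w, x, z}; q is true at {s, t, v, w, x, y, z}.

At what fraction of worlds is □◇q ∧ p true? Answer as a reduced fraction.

1/2

s: □◇q is F, p is T. ✗
t: □◇q is F, p is T. ✗
u: □◇q is T, p is T. ✓
v: □◇q is F, p is T. ✗
w: □◇q is T, p is T. ✓
x: □◇q is T, p is T. ✓
y: □◇q is T, p is F. ✗
z: □◇q is T, p is T. ✓
That's 4 of 8 worlds, so 4/8 = 1/2.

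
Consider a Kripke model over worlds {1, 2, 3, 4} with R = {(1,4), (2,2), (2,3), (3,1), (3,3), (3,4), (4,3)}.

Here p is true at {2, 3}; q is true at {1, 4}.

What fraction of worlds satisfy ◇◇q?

3/4

1: successors {4}; ◇q there: 4:F. ✗
2: successors {2, 3}; ◇q there: 2:F, 3:T. ✓
3: successors {1, 3, 4}; ◇q there: 1:T, 3:T, 4:F. ✓
4: successors {3}; ◇q there: 3:T. ✓
That's 3 of 4 worlds, so 3/4.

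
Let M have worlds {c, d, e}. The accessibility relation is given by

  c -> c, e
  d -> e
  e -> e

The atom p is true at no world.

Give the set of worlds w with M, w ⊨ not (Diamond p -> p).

∅

c: Diamond p -> p is T. ✗
d: Diamond p -> p is T. ✗
e: Diamond p -> p is T. ✗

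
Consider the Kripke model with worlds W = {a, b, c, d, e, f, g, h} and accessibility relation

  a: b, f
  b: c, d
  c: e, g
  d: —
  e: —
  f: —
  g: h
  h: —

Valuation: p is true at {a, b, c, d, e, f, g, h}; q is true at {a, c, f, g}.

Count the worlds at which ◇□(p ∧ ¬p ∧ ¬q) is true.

a: successors {b, f}; □(p ∧ ¬p ∧ ¬q) there: b:F, f:T. ✓
b: successors {c, d}; □(p ∧ ¬p ∧ ¬q) there: c:F, d:T. ✓
c: successors {e, g}; □(p ∧ ¬p ∧ ¬q) there: e:T, g:F. ✓
d: no successors, so ◇□(p ∧ ¬p ∧ ¬q) fails. ✗
e: no successors, so ◇□(p ∧ ¬p ∧ ¬q) fails. ✗
f: no successors, so ◇□(p ∧ ¬p ∧ ¬q) fails. ✗
g: successors {h}; □(p ∧ ¬p ∧ ¬q) there: h:T. ✓
h: no successors, so ◇□(p ∧ ¬p ∧ ¬q) fails. ✗
Satisfying worlds: {a, b, c, g}.

4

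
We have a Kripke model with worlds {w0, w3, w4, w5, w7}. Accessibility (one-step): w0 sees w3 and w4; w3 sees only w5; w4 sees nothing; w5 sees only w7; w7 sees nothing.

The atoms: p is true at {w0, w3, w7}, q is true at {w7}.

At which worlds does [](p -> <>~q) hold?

{w0, w3, w4, w7}

w0: successors {w3, w4}; p -> <>~q there: w3:T, w4:T. ✓
w3: successors {w5}; p -> <>~q there: w5:T. ✓
w4: no successors, so [](p -> <>~q) holds vacuously. ✓
w5: successors {w7}; p -> <>~q there: w7:F. ✗
w7: no successors, so [](p -> <>~q) holds vacuously. ✓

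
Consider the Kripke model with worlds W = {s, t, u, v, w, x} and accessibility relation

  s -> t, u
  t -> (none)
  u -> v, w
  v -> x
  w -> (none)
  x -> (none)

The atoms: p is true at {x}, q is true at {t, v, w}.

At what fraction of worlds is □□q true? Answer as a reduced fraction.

5/6

s: successors {t, u}; □q there: t:T, u:T. ✓
t: no successors, so □□q holds vacuously. ✓
u: successors {v, w}; □q there: v:F, w:T. ✗
v: successors {x}; □q there: x:T. ✓
w: no successors, so □□q holds vacuously. ✓
x: no successors, so □□q holds vacuously. ✓
That's 5 of 6 worlds, so 5/6.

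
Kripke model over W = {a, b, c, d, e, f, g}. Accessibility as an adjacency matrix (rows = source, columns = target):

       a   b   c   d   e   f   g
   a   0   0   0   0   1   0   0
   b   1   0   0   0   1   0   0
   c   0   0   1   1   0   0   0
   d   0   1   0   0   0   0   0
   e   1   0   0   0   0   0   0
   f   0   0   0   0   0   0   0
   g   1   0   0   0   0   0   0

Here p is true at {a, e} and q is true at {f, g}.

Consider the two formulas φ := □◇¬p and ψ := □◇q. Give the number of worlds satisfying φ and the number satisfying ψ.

For □◇¬p:
a: successors {e}; ◇¬p there: e:F. ✗
b: successors {a, e}; ◇¬p there: a:F, e:F. ✗
c: successors {c, d}; ◇¬p there: c:T, d:T. ✓
d: successors {b}; ◇¬p there: b:F. ✗
e: successors {a}; ◇¬p there: a:F. ✗
f: no successors, so □◇¬p holds vacuously. ✓
g: successors {a}; ◇¬p there: a:F. ✗
— 2 worlds.
For □◇q:
a: successors {e}; ◇q there: e:F. ✗
b: successors {a, e}; ◇q there: a:F, e:F. ✗
c: successors {c, d}; ◇q there: c:F, d:F. ✗
d: successors {b}; ◇q there: b:F. ✗
e: successors {a}; ◇q there: a:F. ✗
f: no successors, so □◇q holds vacuously. ✓
g: successors {a}; ◇q there: a:F. ✗
— 1 world.

2 and 1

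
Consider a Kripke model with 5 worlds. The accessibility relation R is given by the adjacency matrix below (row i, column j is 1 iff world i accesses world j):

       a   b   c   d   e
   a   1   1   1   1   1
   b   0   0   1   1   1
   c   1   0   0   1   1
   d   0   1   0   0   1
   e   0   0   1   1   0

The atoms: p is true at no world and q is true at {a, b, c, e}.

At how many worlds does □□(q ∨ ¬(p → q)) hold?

0

a: successors {a, b, c, d, e}; □(q ∨ ¬(p → q)) there: a:F, b:F, c:F, d:T, e:F. ✗
b: successors {c, d, e}; □(q ∨ ¬(p → q)) there: c:F, d:T, e:F. ✗
c: successors {a, d, e}; □(q ∨ ¬(p → q)) there: a:F, d:T, e:F. ✗
d: successors {b, e}; □(q ∨ ¬(p → q)) there: b:F, e:F. ✗
e: successors {c, d}; □(q ∨ ¬(p → q)) there: c:F, d:T. ✗
Satisfying worlds: ∅.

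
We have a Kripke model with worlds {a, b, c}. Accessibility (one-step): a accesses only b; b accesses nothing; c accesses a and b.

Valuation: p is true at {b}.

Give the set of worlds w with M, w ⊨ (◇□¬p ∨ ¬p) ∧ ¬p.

a: ◇□¬p ∨ ¬p is T, ¬p is T. ✓
b: ◇□¬p ∨ ¬p is F, ¬p is F. ✗
c: ◇□¬p ∨ ¬p is T, ¬p is T. ✓

{a, c}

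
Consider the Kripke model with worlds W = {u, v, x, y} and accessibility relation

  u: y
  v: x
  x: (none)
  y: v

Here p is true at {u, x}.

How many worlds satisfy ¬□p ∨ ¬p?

3

u: ¬□p is T, ¬p is F. ✓
v: ¬□p is F, ¬p is T. ✓
x: ¬□p is F, ¬p is F. ✗
y: ¬□p is T, ¬p is T. ✓
Satisfying worlds: {u, v, y}.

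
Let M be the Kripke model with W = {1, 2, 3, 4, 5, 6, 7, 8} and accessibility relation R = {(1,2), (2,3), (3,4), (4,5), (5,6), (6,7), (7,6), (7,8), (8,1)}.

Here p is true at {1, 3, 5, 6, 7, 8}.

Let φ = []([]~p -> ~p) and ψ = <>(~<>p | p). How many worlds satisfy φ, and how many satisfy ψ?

6 and 6

For []([]~p -> ~p):
1: successors {2}; []~p -> ~p there: 2:T. ✓
2: successors {3}; []~p -> ~p there: 3:F. ✗
3: successors {4}; []~p -> ~p there: 4:T. ✓
4: successors {5}; []~p -> ~p there: 5:T. ✓
5: successors {6}; []~p -> ~p there: 6:T. ✓
6: successors {7}; []~p -> ~p there: 7:T. ✓
7: successors {6, 8}; []~p -> ~p there: 6:T, 8:T. ✓
8: successors {1}; []~p -> ~p there: 1:F. ✗
— 6 worlds.
For <>(~<>p | p):
1: successors {2}; ~<>p | p there: 2:F. ✗
2: successors {3}; ~<>p | p there: 3:T. ✓
3: successors {4}; ~<>p | p there: 4:F. ✗
4: successors {5}; ~<>p | p there: 5:T. ✓
5: successors {6}; ~<>p | p there: 6:T. ✓
6: successors {7}; ~<>p | p there: 7:T. ✓
7: successors {6, 8}; ~<>p | p there: 6:T, 8:T. ✓
8: successors {1}; ~<>p | p there: 1:T. ✓
— 6 worlds.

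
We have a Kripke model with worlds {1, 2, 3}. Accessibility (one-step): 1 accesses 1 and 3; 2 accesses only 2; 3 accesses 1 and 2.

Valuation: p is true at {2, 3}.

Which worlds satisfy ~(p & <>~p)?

{1, 2}

1: p & <>~p is F. ✓
2: p & <>~p is F. ✓
3: p & <>~p is T. ✗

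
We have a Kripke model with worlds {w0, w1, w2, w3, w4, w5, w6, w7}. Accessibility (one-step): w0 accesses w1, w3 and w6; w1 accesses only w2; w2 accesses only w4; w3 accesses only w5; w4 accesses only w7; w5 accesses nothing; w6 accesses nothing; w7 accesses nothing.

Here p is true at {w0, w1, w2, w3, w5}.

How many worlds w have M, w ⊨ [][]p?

w0: successors {w1, w3, w6}; []p there: w1:T, w3:T, w6:T. ✓
w1: successors {w2}; []p there: w2:F. ✗
w2: successors {w4}; []p there: w4:F. ✗
w3: successors {w5}; []p there: w5:T. ✓
w4: successors {w7}; []p there: w7:T. ✓
w5: no successors, so [][]p holds vacuously. ✓
w6: no successors, so [][]p holds vacuously. ✓
w7: no successors, so [][]p holds vacuously. ✓
Satisfying worlds: {w0, w3, w4, w5, w6, w7}.

6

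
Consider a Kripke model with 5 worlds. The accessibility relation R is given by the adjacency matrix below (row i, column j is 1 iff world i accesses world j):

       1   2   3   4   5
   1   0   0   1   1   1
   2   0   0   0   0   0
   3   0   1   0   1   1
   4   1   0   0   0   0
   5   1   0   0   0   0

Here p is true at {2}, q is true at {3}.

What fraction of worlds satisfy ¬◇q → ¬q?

4/5

1: ¬◇q is F, ¬q is T. ✓
2: ¬◇q is T, ¬q is T. ✓
3: ¬◇q is T, ¬q is F. ✗
4: ¬◇q is T, ¬q is T. ✓
5: ¬◇q is T, ¬q is T. ✓
That's 4 of 5 worlds, so 4/5.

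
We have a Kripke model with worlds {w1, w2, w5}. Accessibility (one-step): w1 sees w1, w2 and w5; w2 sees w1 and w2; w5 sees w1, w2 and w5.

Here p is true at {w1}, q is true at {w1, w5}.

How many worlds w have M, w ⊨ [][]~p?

w1: successors {w1, w2, w5}; []~p there: w1:F, w2:F, w5:F. ✗
w2: successors {w1, w2}; []~p there: w1:F, w2:F. ✗
w5: successors {w1, w2, w5}; []~p there: w1:F, w2:F, w5:F. ✗
Satisfying worlds: ∅.

0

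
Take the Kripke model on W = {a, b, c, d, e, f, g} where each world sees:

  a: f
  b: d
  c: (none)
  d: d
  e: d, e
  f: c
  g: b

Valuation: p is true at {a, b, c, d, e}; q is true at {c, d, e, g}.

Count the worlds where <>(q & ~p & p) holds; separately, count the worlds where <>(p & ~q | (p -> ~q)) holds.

For <>(q & ~p & p):
a: successors {f}; q & ~p & p there: f:F. ✗
b: successors {d}; q & ~p & p there: d:F. ✗
c: no successors, so <>(q & ~p & p) fails. ✗
d: successors {d}; q & ~p & p there: d:F. ✗
e: successors {d, e}; q & ~p & p there: d:F, e:F. ✗
f: successors {c}; q & ~p & p there: c:F. ✗
g: successors {b}; q & ~p & p there: b:F. ✗
— 0 worlds.
For <>(p & ~q | (p -> ~q)):
a: successors {f}; p & ~q | (p -> ~q) there: f:T. ✓
b: successors {d}; p & ~q | (p -> ~q) there: d:F. ✗
c: no successors, so <>(p & ~q | (p -> ~q)) fails. ✗
d: successors {d}; p & ~q | (p -> ~q) there: d:F. ✗
e: successors {d, e}; p & ~q | (p -> ~q) there: d:F, e:F. ✗
f: successors {c}; p & ~q | (p -> ~q) there: c:F. ✗
g: successors {b}; p & ~q | (p -> ~q) there: b:T. ✓
— 2 worlds.

0 and 2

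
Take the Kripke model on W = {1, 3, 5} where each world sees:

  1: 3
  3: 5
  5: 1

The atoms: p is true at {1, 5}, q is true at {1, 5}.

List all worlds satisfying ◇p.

{3, 5}

1: successors {3}; p there: 3:F. ✗
3: successors {5}; p there: 5:T. ✓
5: successors {1}; p there: 1:T. ✓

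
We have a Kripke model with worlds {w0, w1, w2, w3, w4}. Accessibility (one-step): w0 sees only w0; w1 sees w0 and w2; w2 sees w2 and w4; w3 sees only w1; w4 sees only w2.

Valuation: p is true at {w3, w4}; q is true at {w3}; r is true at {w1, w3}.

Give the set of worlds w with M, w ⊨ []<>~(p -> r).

{w4}

w0: successors {w0}; <>~(p -> r) there: w0:F. ✗
w1: successors {w0, w2}; <>~(p -> r) there: w0:F, w2:T. ✗
w2: successors {w2, w4}; <>~(p -> r) there: w2:T, w4:F. ✗
w3: successors {w1}; <>~(p -> r) there: w1:F. ✗
w4: successors {w2}; <>~(p -> r) there: w2:T. ✓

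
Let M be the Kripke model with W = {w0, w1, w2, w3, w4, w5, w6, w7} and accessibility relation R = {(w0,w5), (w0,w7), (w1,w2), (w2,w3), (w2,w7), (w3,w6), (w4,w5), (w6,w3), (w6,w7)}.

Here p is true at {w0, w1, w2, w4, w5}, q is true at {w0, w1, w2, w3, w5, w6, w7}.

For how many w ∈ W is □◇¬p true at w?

w0: successors {w5, w7}; ◇¬p there: w5:F, w7:F. ✗
w1: successors {w2}; ◇¬p there: w2:T. ✓
w2: successors {w3, w7}; ◇¬p there: w3:T, w7:F. ✗
w3: successors {w6}; ◇¬p there: w6:T. ✓
w4: successors {w5}; ◇¬p there: w5:F. ✗
w5: no successors, so □◇¬p holds vacuously. ✓
w6: successors {w3, w7}; ◇¬p there: w3:T, w7:F. ✗
w7: no successors, so □◇¬p holds vacuously. ✓
Satisfying worlds: {w1, w3, w5, w7}.

4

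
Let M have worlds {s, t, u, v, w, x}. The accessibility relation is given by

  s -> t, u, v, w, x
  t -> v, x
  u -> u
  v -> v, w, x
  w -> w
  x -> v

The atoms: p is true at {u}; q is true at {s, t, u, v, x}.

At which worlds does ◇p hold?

{s, u}

s: successors {t, u, v, w, x}; p there: t:F, u:T, v:F, w:F, x:F. ✓
t: successors {v, x}; p there: v:F, x:F. ✗
u: successors {u}; p there: u:T. ✓
v: successors {v, w, x}; p there: v:F, w:F, x:F. ✗
w: successors {w}; p there: w:F. ✗
x: successors {v}; p there: v:F. ✗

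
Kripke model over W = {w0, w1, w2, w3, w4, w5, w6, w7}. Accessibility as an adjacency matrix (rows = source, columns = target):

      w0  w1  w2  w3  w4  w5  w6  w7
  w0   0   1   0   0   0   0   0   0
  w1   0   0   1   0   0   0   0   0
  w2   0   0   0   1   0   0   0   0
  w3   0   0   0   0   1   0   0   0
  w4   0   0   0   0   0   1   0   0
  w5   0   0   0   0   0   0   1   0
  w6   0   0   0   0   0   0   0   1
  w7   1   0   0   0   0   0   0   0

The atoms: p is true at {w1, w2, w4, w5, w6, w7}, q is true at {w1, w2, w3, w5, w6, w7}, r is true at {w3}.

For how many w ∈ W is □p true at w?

6

w0: successors {w1}; p there: w1:T. ✓
w1: successors {w2}; p there: w2:T. ✓
w2: successors {w3}; p there: w3:F. ✗
w3: successors {w4}; p there: w4:T. ✓
w4: successors {w5}; p there: w5:T. ✓
w5: successors {w6}; p there: w6:T. ✓
w6: successors {w7}; p there: w7:T. ✓
w7: successors {w0}; p there: w0:F. ✗
Satisfying worlds: {w0, w1, w3, w4, w5, w6}.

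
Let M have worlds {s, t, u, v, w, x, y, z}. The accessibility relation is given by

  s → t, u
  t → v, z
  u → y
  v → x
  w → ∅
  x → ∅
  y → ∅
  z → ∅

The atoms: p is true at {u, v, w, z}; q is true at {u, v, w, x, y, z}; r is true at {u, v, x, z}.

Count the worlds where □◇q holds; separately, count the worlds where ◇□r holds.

For □◇q:
s: successors {t, u}; ◇q there: t:T, u:T. ✓
t: successors {v, z}; ◇q there: v:T, z:F. ✗
u: successors {y}; ◇q there: y:F. ✗
v: successors {x}; ◇q there: x:F. ✗
w: no successors, so □◇q holds vacuously. ✓
x: no successors, so □◇q holds vacuously. ✓
y: no successors, so □◇q holds vacuously. ✓
z: no successors, so □◇q holds vacuously. ✓
— 5 worlds.
For ◇□r:
s: successors {t, u}; □r there: t:T, u:F. ✓
t: successors {v, z}; □r there: v:T, z:T. ✓
u: successors {y}; □r there: y:T. ✓
v: successors {x}; □r there: x:T. ✓
w: no successors, so ◇□r fails. ✗
x: no successors, so ◇□r fails. ✗
y: no successors, so ◇□r fails. ✗
z: no successors, so ◇□r fails. ✗
— 4 worlds.

5 and 4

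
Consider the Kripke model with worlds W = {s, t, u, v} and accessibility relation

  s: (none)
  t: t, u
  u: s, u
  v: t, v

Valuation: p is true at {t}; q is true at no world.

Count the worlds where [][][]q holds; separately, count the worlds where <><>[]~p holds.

1 and 3

For [][][]q:
s: no successors, so [][][]q holds vacuously. ✓
t: successors {t, u}; [][]q there: t:F, u:F. ✗
u: successors {s, u}; [][]q there: s:T, u:F. ✗
v: successors {t, v}; [][]q there: t:F, v:F. ✗
— 1 world.
For <><>[]~p:
s: no successors, so <><>[]~p fails. ✗
t: successors {t, u}; <>[]~p there: t:T, u:T. ✓
u: successors {s, u}; <>[]~p there: s:F, u:T. ✓
v: successors {t, v}; <>[]~p there: t:T, v:F. ✓
— 3 worlds.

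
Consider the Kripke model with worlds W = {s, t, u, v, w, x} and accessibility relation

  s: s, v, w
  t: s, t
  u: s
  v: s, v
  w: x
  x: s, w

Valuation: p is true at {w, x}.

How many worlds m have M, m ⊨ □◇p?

s: successors {s, v, w}; ◇p there: s:T, v:F, w:T. ✗
t: successors {s, t}; ◇p there: s:T, t:F. ✗
u: successors {s}; ◇p there: s:T. ✓
v: successors {s, v}; ◇p there: s:T, v:F. ✗
w: successors {x}; ◇p there: x:T. ✓
x: successors {s, w}; ◇p there: s:T, w:T. ✓
Satisfying worlds: {u, w, x}.

3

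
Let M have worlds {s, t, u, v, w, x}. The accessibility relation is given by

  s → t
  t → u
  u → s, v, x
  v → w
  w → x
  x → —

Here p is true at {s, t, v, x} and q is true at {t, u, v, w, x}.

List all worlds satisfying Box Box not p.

{s, w, x}

s: successors {t}; Box not p there: t:T. ✓
t: successors {u}; Box not p there: u:F. ✗
u: successors {s, v, x}; Box not p there: s:F, v:T, x:T. ✗
v: successors {w}; Box not p there: w:F. ✗
w: successors {x}; Box not p there: x:T. ✓
x: no successors, so Box Box not p holds vacuously. ✓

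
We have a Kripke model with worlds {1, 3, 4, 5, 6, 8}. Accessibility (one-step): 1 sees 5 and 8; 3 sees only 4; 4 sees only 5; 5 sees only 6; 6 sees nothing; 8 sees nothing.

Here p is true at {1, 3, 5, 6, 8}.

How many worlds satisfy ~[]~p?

3

1: []~p is F. ✓
3: []~p is T. ✗
4: []~p is F. ✓
5: []~p is F. ✓
6: []~p is T. ✗
8: []~p is T. ✗
Satisfying worlds: {1, 4, 5}.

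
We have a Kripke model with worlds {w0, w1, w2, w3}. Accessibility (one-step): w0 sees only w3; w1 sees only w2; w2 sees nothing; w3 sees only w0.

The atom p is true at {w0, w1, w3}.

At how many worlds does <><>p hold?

w0: successors {w3}; <>p there: w3:T. ✓
w1: successors {w2}; <>p there: w2:F. ✗
w2: no successors, so <><>p fails. ✗
w3: successors {w0}; <>p there: w0:T. ✓
Satisfying worlds: {w0, w3}.

2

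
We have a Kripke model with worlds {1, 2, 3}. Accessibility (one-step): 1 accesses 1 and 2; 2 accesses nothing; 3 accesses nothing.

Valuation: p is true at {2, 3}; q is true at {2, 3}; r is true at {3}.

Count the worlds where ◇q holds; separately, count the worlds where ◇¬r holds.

For ◇q:
1: successors {1, 2}; q there: 1:F, 2:T. ✓
2: no successors, so ◇q fails. ✗
3: no successors, so ◇q fails. ✗
— 1 world.
For ◇¬r:
1: successors {1, 2}; ¬r there: 1:T, 2:T. ✓
2: no successors, so ◇¬r fails. ✗
3: no successors, so ◇¬r fails. ✗
— 1 world.

1 and 1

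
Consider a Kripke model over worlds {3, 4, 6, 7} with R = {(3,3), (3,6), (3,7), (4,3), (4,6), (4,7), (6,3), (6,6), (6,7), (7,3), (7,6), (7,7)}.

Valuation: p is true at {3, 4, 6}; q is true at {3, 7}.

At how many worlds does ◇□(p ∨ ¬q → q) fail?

4

3: successors {3, 6, 7}; □(p ∨ ¬q → q) there: 3:F, 6:F, 7:F. ✗
4: successors {3, 6, 7}; □(p ∨ ¬q → q) there: 3:F, 6:F, 7:F. ✗
6: successors {3, 6, 7}; □(p ∨ ¬q → q) there: 3:F, 6:F, 7:F. ✗
7: successors {3, 6, 7}; □(p ∨ ¬q → q) there: 3:F, 6:F, 7:F. ✗
Satisfying worlds: ∅.
So ◇□(p ∨ ¬q → q) fails at the other 4 worlds.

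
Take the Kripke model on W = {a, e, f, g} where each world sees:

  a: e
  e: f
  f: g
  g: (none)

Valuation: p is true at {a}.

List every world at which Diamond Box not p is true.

{a, e, f}

a: successors {e}; Box not p there: e:T. ✓
e: successors {f}; Box not p there: f:T. ✓
f: successors {g}; Box not p there: g:T. ✓
g: no successors, so Diamond Box not p fails. ✗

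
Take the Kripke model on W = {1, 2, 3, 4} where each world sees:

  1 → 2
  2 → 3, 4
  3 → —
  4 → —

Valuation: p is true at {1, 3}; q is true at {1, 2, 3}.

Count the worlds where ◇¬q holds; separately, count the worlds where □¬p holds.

For ◇¬q:
1: successors {2}; ¬q there: 2:F. ✗
2: successors {3, 4}; ¬q there: 3:F, 4:T. ✓
3: no successors, so ◇¬q fails. ✗
4: no successors, so ◇¬q fails. ✗
— 1 world.
For □¬p:
1: successors {2}; ¬p there: 2:T. ✓
2: successors {3, 4}; ¬p there: 3:F, 4:T. ✗
3: no successors, so □¬p holds vacuously. ✓
4: no successors, so □¬p holds vacuously. ✓
— 3 worlds.

1 and 3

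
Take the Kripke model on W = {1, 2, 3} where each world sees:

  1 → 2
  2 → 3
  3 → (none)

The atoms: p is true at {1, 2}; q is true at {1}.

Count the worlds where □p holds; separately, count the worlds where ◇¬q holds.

2 and 2

For □p:
1: successors {2}; p there: 2:T. ✓
2: successors {3}; p there: 3:F. ✗
3: no successors, so □p holds vacuously. ✓
— 2 worlds.
For ◇¬q:
1: successors {2}; ¬q there: 2:T. ✓
2: successors {3}; ¬q there: 3:T. ✓
3: no successors, so ◇¬q fails. ✗
— 2 worlds.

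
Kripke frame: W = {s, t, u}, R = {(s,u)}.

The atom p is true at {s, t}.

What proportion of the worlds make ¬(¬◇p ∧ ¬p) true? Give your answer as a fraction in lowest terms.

2/3

s: ¬◇p ∧ ¬p is F. ✓
t: ¬◇p ∧ ¬p is F. ✓
u: ¬◇p ∧ ¬p is T. ✗
That's 2 of 3 worlds, so 2/3.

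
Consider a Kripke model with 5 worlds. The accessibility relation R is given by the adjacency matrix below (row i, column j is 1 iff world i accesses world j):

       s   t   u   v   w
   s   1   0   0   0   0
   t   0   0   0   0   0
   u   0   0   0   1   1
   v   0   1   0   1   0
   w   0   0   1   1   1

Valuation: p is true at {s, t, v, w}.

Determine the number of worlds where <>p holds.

s: successors {s}; p there: s:T. ✓
t: no successors, so <>p fails. ✗
u: successors {v, w}; p there: v:T, w:T. ✓
v: successors {t, v}; p there: t:T, v:T. ✓
w: successors {u, v, w}; p there: u:F, v:T, w:T. ✓
Satisfying worlds: {s, u, v, w}.

4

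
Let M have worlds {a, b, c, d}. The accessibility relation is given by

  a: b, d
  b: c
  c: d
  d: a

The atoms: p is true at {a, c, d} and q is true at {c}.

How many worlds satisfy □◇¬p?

1

a: successors {b, d}; ◇¬p there: b:F, d:F. ✗
b: successors {c}; ◇¬p there: c:F. ✗
c: successors {d}; ◇¬p there: d:F. ✗
d: successors {a}; ◇¬p there: a:T. ✓
Satisfying worlds: {d}.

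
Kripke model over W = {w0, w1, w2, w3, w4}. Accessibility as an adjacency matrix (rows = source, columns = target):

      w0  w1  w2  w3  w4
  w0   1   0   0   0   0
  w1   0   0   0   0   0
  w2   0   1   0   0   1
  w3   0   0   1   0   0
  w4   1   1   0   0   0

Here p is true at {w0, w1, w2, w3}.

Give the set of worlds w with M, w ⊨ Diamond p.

w0: successors {w0}; p there: w0:T. ✓
w1: no successors, so Diamond p fails. ✗
w2: successors {w1, w4}; p there: w1:T, w4:F. ✓
w3: successors {w2}; p there: w2:T. ✓
w4: successors {w0, w1}; p there: w0:T, w1:T. ✓

{w0, w2, w3, w4}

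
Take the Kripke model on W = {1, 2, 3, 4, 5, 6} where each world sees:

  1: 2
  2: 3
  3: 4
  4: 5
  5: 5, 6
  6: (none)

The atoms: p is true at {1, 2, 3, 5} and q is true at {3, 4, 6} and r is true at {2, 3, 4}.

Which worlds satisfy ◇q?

1: successors {2}; q there: 2:F. ✗
2: successors {3}; q there: 3:T. ✓
3: successors {4}; q there: 4:T. ✓
4: successors {5}; q there: 5:F. ✗
5: successors {5, 6}; q there: 5:F, 6:T. ✓
6: no successors, so ◇q fails. ✗

{2, 3, 5}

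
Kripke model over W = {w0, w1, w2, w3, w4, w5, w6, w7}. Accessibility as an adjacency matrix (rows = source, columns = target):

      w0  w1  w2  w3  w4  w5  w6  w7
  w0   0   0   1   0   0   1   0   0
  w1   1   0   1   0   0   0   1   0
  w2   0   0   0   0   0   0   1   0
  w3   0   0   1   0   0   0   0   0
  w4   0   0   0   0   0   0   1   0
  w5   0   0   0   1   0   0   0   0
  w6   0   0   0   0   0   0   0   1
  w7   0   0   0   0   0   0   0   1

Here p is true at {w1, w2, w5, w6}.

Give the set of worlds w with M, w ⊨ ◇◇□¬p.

w0: successors {w2, w5}; ◇□¬p there: w2:T, w5:F. ✓
w1: successors {w0, w2, w6}; ◇□¬p there: w0:T, w2:T, w6:T. ✓
w2: successors {w6}; ◇□¬p there: w6:T. ✓
w3: successors {w2}; ◇□¬p there: w2:T. ✓
w4: successors {w6}; ◇□¬p there: w6:T. ✓
w5: successors {w3}; ◇□¬p there: w3:F. ✗
w6: successors {w7}; ◇□¬p there: w7:T. ✓
w7: successors {w7}; ◇□¬p there: w7:T. ✓

{w0, w1, w2, w3, w4, w6, w7}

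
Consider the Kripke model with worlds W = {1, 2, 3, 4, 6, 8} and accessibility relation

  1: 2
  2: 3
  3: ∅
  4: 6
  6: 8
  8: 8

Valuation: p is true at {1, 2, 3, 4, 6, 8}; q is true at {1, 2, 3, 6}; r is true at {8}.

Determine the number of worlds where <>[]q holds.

1: successors {2}; []q there: 2:T. ✓
2: successors {3}; []q there: 3:T. ✓
3: no successors, so <>[]q fails. ✗
4: successors {6}; []q there: 6:F. ✗
6: successors {8}; []q there: 8:F. ✗
8: successors {8}; []q there: 8:F. ✗
Satisfying worlds: {1, 2}.

2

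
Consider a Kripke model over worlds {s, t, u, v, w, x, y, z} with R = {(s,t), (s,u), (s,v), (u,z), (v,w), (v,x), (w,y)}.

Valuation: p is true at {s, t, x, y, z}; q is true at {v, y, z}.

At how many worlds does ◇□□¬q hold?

s: successors {t, u, v}; □□¬q there: t:T, u:T, v:F. ✓
t: no successors, so ◇□□¬q fails. ✗
u: successors {z}; □□¬q there: z:T. ✓
v: successors {w, x}; □□¬q there: w:T, x:T. ✓
w: successors {y}; □□¬q there: y:T. ✓
x: no successors, so ◇□□¬q fails. ✗
y: no successors, so ◇□□¬q fails. ✗
z: no successors, so ◇□□¬q fails. ✗
Satisfying worlds: {s, u, v, w}.

4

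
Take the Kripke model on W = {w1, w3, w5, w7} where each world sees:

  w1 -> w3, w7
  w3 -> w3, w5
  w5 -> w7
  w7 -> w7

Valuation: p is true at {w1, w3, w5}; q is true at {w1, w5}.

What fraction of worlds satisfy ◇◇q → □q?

w1: ◇◇q is T, □q is F. ✗
w3: ◇◇q is T, □q is F. ✗
w5: ◇◇q is F, □q is F. ✓
w7: ◇◇q is F, □q is F. ✓
That's 2 of 4 worlds, so 2/4 = 1/2.

1/2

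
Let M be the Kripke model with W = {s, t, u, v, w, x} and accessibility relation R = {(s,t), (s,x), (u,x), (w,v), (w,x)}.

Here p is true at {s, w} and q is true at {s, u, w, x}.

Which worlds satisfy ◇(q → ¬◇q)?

s: successors {t, x}; q → ¬◇q there: t:T, x:T. ✓
t: no successors, so ◇(q → ¬◇q) fails. ✗
u: successors {x}; q → ¬◇q there: x:T. ✓
v: no successors, so ◇(q → ¬◇q) fails. ✗
w: successors {v, x}; q → ¬◇q there: v:T, x:T. ✓
x: no successors, so ◇(q → ¬◇q) fails. ✗

{s, u, w}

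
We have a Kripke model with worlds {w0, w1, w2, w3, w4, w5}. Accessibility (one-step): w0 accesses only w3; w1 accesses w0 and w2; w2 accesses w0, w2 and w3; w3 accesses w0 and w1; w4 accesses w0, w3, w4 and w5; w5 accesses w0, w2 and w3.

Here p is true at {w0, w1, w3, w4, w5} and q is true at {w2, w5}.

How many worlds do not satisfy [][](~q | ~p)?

1

w0: successors {w3}; [](~q | ~p) there: w3:T. ✓
w1: successors {w0, w2}; [](~q | ~p) there: w0:T, w2:T. ✓
w2: successors {w0, w2, w3}; [](~q | ~p) there: w0:T, w2:T, w3:T. ✓
w3: successors {w0, w1}; [](~q | ~p) there: w0:T, w1:T. ✓
w4: successors {w0, w3, w4, w5}; [](~q | ~p) there: w0:T, w3:T, w4:F, w5:T. ✗
w5: successors {w0, w2, w3}; [](~q | ~p) there: w0:T, w2:T, w3:T. ✓
Satisfying worlds: {w0, w1, w2, w3, w5}.
So [][](~q | ~p) fails at the other 1 world.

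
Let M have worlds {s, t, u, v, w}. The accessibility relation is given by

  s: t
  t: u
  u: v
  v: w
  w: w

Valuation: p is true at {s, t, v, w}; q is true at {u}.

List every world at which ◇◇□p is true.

{s, t, u, v, w}

s: successors {t}; ◇□p there: t:T. ✓
t: successors {u}; ◇□p there: u:T. ✓
u: successors {v}; ◇□p there: v:T. ✓
v: successors {w}; ◇□p there: w:T. ✓
w: successors {w}; ◇□p there: w:T. ✓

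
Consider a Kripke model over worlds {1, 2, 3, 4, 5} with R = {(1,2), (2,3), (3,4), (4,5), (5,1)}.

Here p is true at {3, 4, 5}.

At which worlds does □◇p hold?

{1, 2, 3}

1: successors {2}; ◇p there: 2:T. ✓
2: successors {3}; ◇p there: 3:T. ✓
3: successors {4}; ◇p there: 4:T. ✓
4: successors {5}; ◇p there: 5:F. ✗
5: successors {1}; ◇p there: 1:F. ✗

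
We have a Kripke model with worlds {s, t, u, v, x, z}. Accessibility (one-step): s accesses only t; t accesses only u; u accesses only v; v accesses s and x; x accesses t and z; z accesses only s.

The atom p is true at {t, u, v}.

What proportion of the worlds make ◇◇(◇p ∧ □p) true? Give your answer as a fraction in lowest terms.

s: successors {t}; ◇(◇p ∧ □p) there: t:T. ✓
t: successors {u}; ◇(◇p ∧ □p) there: u:F. ✗
u: successors {v}; ◇(◇p ∧ □p) there: v:T. ✓
v: successors {s, x}; ◇(◇p ∧ □p) there: s:T, x:T. ✓
x: successors {t, z}; ◇(◇p ∧ □p) there: t:T, z:T. ✓
z: successors {s}; ◇(◇p ∧ □p) there: s:T. ✓
That's 5 of 6 worlds, so 5/6.

5/6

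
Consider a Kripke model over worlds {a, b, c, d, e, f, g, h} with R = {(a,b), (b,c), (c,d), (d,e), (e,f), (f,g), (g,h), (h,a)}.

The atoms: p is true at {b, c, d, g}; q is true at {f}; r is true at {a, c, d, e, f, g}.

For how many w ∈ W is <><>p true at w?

a: successors {b}; <>p there: b:T. ✓
b: successors {c}; <>p there: c:T. ✓
c: successors {d}; <>p there: d:F. ✗
d: successors {e}; <>p there: e:F. ✗
e: successors {f}; <>p there: f:T. ✓
f: successors {g}; <>p there: g:F. ✗
g: successors {h}; <>p there: h:F. ✗
h: successors {a}; <>p there: a:T. ✓
Satisfying worlds: {a, b, e, h}.

4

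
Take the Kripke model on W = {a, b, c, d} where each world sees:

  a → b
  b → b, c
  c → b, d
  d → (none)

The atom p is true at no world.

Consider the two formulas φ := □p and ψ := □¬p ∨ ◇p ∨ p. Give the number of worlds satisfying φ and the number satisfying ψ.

1 and 4

For □p:
a: successors {b}; p there: b:F. ✗
b: successors {b, c}; p there: b:F, c:F. ✗
c: successors {b, d}; p there: b:F, d:F. ✗
d: no successors, so □p holds vacuously. ✓
— 1 world.
For □¬p ∨ ◇p ∨ p:
a: □¬p is T, ◇p ∨ p is F. ✓
b: □¬p is T, ◇p ∨ p is F. ✓
c: □¬p is T, ◇p ∨ p is F. ✓
d: □¬p is T, ◇p ∨ p is F. ✓
— 4 worlds.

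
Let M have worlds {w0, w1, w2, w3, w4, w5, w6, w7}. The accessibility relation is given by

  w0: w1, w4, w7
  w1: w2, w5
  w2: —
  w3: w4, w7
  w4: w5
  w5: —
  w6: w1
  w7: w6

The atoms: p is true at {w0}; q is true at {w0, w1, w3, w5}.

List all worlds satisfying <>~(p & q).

w0: successors {w1, w4, w7}; ~(p & q) there: w1:T, w4:T, w7:T. ✓
w1: successors {w2, w5}; ~(p & q) there: w2:T, w5:T. ✓
w2: no successors, so <>~(p & q) fails. ✗
w3: successors {w4, w7}; ~(p & q) there: w4:T, w7:T. ✓
w4: successors {w5}; ~(p & q) there: w5:T. ✓
w5: no successors, so <>~(p & q) fails. ✗
w6: successors {w1}; ~(p & q) there: w1:T. ✓
w7: successors {w6}; ~(p & q) there: w6:T. ✓

{w0, w1, w3, w4, w6, w7}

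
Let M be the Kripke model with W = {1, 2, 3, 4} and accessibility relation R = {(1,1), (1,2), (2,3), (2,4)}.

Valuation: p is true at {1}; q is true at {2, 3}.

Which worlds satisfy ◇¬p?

{1, 2}

1: successors {1, 2}; ¬p there: 1:F, 2:T. ✓
2: successors {3, 4}; ¬p there: 3:T, 4:T. ✓
3: no successors, so ◇¬p fails. ✗
4: no successors, so ◇¬p fails. ✗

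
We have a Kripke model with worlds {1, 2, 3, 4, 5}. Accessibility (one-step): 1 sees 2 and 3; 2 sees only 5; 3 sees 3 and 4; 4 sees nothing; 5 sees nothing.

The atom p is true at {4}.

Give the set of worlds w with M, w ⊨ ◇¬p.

{1, 2, 3}

1: successors {2, 3}; ¬p there: 2:T, 3:T. ✓
2: successors {5}; ¬p there: 5:T. ✓
3: successors {3, 4}; ¬p there: 3:T, 4:F. ✓
4: no successors, so ◇¬p fails. ✗
5: no successors, so ◇¬p fails. ✗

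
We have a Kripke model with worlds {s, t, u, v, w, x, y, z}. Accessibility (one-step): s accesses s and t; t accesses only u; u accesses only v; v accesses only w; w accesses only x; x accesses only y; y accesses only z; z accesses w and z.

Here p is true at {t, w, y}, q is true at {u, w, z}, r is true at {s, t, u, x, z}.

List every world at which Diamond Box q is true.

{s, u, x, y, z}

s: successors {s, t}; Box q there: s:F, t:T. ✓
t: successors {u}; Box q there: u:F. ✗
u: successors {v}; Box q there: v:T. ✓
v: successors {w}; Box q there: w:F. ✗
w: successors {x}; Box q there: x:F. ✗
x: successors {y}; Box q there: y:T. ✓
y: successors {z}; Box q there: z:T. ✓
z: successors {w, z}; Box q there: w:F, z:T. ✓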